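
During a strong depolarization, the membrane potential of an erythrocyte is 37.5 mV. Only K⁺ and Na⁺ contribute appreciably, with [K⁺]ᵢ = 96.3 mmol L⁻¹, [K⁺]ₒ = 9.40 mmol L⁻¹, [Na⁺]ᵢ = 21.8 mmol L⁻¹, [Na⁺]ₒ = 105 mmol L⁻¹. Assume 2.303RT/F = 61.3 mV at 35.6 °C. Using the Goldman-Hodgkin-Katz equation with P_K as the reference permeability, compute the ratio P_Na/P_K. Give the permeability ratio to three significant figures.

24.3

Let α = P_Na/P_K. GHK: Vm = 61.3·log₁₀[(Kₒ + α·Naₒ)/(Kᵢ + α·Naᵢ)].
10^(Vm/61.3) = 10^(37.5/61.3) = 4.0902
So 4.0902·(Kᵢ + α·Naᵢ) = Kₒ + α·Naₒ → α = (4.0902·96.3 − 9.4) / (105.0 − 4.0902·21.8)
α = (393.9 − 9.4) / (105.0 − 89.17) = 384.5/15.83 = 24.28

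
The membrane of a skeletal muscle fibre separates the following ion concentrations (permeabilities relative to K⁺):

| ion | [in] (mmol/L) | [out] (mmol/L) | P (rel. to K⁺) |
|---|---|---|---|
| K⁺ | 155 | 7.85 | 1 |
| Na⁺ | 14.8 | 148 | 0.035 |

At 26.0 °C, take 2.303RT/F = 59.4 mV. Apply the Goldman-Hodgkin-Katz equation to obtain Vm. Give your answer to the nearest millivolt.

-64 mV

Vm = 59.4 · log₁₀[(Σ P·[cation]ₒ + Σ P·[anion]ᵢ) / (Σ P·[cation]ᵢ + Σ P·[anion]ₒ)]
Numerator = 1×7.85 + 0.035×148 = 13.03
Denominator = 1×155 + 0.035×14.8 = 155.5
Vm = 59.4 · log₁₀(0.083785) = 59.4 × (-1.0768) = -63.96 mV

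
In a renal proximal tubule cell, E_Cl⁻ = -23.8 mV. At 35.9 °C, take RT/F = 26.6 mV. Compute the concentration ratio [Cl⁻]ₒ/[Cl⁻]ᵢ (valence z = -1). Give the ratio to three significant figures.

ln([out]/[in]) = E·z/(26.6) = -23.8 × -1 / 26.6 = 0.8947
[out]/[in] = e^(0.8947) = 2.447

2.45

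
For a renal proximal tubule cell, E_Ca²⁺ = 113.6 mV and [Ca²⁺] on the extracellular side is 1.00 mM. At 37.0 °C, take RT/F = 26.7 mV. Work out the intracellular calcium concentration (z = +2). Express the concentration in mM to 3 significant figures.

0.000202 mM

Nernst: E = (26.7/2) · ln([out]/[in]), so ln([out]/[in]) = 113.6 × 2 / 26.7 = 8.5094.
[out]/[in] = e^(8.5094) = 4961.
[in] = 1.00 / 4961 = 0.0002016 mM.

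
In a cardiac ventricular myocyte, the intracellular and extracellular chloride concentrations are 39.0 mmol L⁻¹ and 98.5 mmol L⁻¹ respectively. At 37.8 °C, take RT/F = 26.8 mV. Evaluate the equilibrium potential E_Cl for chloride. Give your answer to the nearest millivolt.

-25 mV

E = (26.8/z) · ln([Cl⁻]_out/[Cl⁻]_in) with z = -1.
For an anion, dividing by z = -1 reverses the sign.
= (26.8/-1) · ln(98.5/39.0) = -26.80 · ln(2.526)
= -26.80 · (0.9265) = -24.83 mV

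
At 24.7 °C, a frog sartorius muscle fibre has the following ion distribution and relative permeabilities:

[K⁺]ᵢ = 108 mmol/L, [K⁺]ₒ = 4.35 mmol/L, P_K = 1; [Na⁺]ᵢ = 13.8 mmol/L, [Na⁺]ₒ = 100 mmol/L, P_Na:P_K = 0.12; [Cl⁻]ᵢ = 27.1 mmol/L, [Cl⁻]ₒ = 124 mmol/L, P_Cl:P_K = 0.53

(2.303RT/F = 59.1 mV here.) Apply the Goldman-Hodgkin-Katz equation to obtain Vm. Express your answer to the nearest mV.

Vm = 59.1 · log₁₀[(Σ P·[cation]ₒ + Σ P·[anion]ᵢ) / (Σ P·[cation]ᵢ + Σ P·[anion]ₒ)]
Numerator = 1×4.35 + 0.12×100 + 0.53×27.1 = 30.71
Denominator = 1×108 + 0.12×13.8 + 0.53×124 = 175.4
Vm = 59.1 · log₁₀(0.17513) = 59.1 × (-0.7566) = -44.72 mV

-45 mV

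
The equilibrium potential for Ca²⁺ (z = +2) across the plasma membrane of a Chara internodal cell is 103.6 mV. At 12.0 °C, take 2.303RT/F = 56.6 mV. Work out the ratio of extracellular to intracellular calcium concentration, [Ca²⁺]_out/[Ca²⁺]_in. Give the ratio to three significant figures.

4580

log₁₀([out]/[in]) = E·z/(56.6) = 103.6 × 2 / 56.6 = 3.6608
[out]/[in] = 10^(3.6608) = 4579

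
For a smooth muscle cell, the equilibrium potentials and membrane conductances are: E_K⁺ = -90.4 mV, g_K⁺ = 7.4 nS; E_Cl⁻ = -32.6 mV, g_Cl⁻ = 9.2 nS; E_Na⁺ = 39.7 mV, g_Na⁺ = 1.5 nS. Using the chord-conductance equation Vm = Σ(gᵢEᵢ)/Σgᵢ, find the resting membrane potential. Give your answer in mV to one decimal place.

-50.2 mV

Σ gᵢEᵢ = 7.4·(-90.4) + 9.2·(-32.6) + 1.5·(39.7) = -909.33
Σ gᵢ = 7.4 + 9.2 + 1.5 = 18.1
Vm = -909.33 / 18.1 = -50.24 mV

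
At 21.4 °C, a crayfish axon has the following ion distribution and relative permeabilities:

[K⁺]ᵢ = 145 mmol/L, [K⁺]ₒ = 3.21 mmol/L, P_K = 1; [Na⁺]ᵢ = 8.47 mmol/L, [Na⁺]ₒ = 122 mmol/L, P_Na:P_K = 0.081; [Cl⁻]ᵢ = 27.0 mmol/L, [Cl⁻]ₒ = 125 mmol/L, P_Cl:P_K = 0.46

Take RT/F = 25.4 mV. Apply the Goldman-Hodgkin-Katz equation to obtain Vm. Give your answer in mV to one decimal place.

-52.7 mV

Vm = 25.4 · ln[(Σ P·[cation]ₒ + Σ P·[anion]ᵢ) / (Σ P·[cation]ᵢ + Σ P·[anion]ₒ)]
Numerator = 1×3.21 + 0.081×122 + 0.46×27.0 = 25.51
Denominator = 1×145 + 0.081×8.47 + 0.46×125 = 203.2
Vm = 25.4 · ln(0.12556) = 25.4 × (-2.0750) = -52.70 mV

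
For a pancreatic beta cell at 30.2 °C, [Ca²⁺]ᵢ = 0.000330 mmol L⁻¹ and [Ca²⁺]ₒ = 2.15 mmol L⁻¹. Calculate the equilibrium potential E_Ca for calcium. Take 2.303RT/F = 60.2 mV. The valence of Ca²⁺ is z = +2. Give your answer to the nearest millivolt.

115 mV

E = (60.2/z) · log₁₀([Ca²⁺]_out/[Ca²⁺]_in) with z = +2.
= (60.2/2) · log₁₀(2.15/0.000330) = 30.10 · log₁₀(6515)
= 30.10 · (3.8139) = 114.80 mV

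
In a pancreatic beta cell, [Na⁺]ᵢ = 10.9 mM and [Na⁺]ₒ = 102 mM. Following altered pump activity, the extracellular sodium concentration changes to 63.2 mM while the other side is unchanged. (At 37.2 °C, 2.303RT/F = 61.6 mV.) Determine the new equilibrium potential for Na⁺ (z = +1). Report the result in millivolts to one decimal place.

47.0 mV

After the shift: [Na⁺]_out = 63.2, [Na⁺]_in = 10.9 mM.
E_new = (61.6/1)·log₁₀(63.2/10.9) = 61.60 · (0.7633) = 47.02 mV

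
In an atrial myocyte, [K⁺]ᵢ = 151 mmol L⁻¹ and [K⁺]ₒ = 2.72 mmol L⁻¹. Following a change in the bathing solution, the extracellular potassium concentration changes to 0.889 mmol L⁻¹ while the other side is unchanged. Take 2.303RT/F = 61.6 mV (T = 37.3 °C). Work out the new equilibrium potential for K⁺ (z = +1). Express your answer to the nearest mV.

-137 mV

After the shift: [K⁺]_out = 0.889, [K⁺]_in = 151 mmol L⁻¹.
E_new = (61.6/1)·log₁₀(0.889/151) = 61.60 · (-2.2301) = -137.37 mV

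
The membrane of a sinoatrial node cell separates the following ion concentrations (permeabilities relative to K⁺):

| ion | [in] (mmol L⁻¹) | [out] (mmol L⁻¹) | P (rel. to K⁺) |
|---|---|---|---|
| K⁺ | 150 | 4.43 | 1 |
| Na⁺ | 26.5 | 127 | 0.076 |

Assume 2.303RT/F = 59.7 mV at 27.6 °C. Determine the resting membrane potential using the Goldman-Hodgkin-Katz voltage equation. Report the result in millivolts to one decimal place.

-61.7 mV

Vm = 59.7 · log₁₀[(Σ P·[cation]ₒ + Σ P·[anion]ᵢ) / (Σ P·[cation]ᵢ + Σ P·[anion]ₒ)]
Numerator = 1×4.43 + 0.076×127 = 14.08
Denominator = 1×150 + 0.076×26.5 = 152
Vm = 59.7 · log₁₀(0.092636) = 59.7 × (-1.0332) = -61.68 mV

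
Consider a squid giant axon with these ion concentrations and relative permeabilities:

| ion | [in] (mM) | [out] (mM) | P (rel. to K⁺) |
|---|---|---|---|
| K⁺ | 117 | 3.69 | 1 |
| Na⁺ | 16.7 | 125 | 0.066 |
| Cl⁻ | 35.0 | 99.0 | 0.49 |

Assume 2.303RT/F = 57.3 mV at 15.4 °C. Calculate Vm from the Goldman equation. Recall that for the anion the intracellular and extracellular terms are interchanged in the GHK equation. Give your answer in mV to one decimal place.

Vm = 57.3 · log₁₀[(Σ P·[cation]ₒ + Σ P·[anion]ᵢ) / (Σ P·[cation]ᵢ + Σ P·[anion]ₒ)]
Numerator = 1×3.69 + 0.066×125 + 0.49×35.0 = 29.09
Denominator = 1×117 + 0.066×16.7 + 0.49×99.0 = 166.6
Vm = 57.3 · log₁₀(0.1746) = 57.3 × (-0.7580) = -43.43 mV

-43.4 mV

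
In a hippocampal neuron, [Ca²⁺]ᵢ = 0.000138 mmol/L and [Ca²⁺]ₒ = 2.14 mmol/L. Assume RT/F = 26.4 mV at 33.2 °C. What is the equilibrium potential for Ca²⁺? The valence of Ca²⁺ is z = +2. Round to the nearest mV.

127 mV

E = (26.4/z) · ln([Ca²⁺]_out/[Ca²⁺]_in) with z = +2.
= (26.4/2) · ln(2.14/0.000138) = 13.20 · ln(1.551e+04)
= 13.20 · (9.6491) = 127.37 mV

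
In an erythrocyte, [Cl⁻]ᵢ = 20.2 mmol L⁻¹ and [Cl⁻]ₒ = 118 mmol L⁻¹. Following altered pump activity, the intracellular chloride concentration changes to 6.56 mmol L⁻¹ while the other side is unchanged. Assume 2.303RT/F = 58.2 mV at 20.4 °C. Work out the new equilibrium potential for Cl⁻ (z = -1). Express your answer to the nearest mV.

After the shift: [Cl⁻]_out = 118, [Cl⁻]_in = 6.56 mmol L⁻¹.
E_new = (58.2/-1)·log₁₀(118/6.56) = -58.20 · (1.2550) = -73.04 mV

-73 mV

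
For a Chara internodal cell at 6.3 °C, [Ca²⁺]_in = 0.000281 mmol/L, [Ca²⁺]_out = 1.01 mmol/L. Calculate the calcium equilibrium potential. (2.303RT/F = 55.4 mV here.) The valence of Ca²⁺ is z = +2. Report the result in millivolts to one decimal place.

E = (55.4/z) · log₁₀([Ca²⁺]_out/[Ca²⁺]_in) with z = +2.
= (55.4/2) · log₁₀(1.01/0.000281) = 27.70 · log₁₀(3594)
= 27.70 · (3.5556) = 98.49 mV

98.5 mV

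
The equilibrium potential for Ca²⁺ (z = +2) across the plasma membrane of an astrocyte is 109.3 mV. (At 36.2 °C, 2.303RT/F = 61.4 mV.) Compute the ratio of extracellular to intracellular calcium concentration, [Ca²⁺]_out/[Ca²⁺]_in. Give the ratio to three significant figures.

log₁₀([out]/[in]) = E·z/(61.4) = 109.3 × 2 / 61.4 = 3.5603
[out]/[in] = 10^(3.5603) = 3633

3630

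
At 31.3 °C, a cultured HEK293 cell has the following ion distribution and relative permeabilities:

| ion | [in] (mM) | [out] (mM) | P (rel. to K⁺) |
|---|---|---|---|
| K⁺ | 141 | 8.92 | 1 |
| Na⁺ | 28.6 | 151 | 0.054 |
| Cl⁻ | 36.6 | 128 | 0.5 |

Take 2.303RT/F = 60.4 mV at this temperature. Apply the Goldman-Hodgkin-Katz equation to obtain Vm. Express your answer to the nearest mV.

-46 mV

Vm = 60.4 · log₁₀[(Σ P·[cation]ₒ + Σ P·[anion]ᵢ) / (Σ P·[cation]ᵢ + Σ P·[anion]ₒ)]
Numerator = 1×8.92 + 0.054×151 + 0.5×36.6 = 35.37
Denominator = 1×141 + 0.054×28.6 + 0.5×128 = 206.5
Vm = 60.4 · log₁₀(0.17127) = 60.4 × (-0.7663) = -46.29 mV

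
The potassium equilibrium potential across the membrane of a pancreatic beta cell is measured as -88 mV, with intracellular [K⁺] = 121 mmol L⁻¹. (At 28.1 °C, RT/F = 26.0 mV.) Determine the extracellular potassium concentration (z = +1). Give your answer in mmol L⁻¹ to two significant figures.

4.1 mmol L⁻¹

Nernst: E = (26.0/1) · ln([out]/[in]), so ln([out]/[in]) = -88.0 × 1 / 26.0 = -3.3846.
[out]/[in] = e^(-3.3846) = 0.03389.
[out] = 0.03389 × 121 = 4.101 mmol L⁻¹.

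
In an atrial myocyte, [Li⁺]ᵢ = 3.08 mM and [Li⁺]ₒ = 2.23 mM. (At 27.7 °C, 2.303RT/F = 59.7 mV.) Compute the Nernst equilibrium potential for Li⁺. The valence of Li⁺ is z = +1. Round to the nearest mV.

E = (59.7/z) · log₁₀([Li⁺]_out/[Li⁺]_in) with z = +1.
= (59.7/1) · log₁₀(2.23/3.08) = 59.70 · log₁₀(0.724)
= 59.70 · (-0.1402) = -8.37 mV

-8 mV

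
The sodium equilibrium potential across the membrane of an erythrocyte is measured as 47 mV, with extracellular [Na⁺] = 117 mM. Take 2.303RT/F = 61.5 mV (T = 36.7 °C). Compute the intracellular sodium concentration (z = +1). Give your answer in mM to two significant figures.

Nernst: E = (61.5/1) · log₁₀([out]/[in]), so log₁₀([out]/[in]) = 47.0 × 1 / 61.5 = 0.7642.
[out]/[in] = 10^(0.7642) = 5.811.
[in] = 117 / 5.811 = 20.14 mM.

20 mM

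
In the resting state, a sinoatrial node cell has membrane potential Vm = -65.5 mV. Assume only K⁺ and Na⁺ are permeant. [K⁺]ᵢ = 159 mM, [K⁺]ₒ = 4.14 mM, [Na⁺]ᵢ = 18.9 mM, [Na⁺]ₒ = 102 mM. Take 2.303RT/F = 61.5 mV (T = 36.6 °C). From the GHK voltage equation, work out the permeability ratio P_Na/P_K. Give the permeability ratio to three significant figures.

Let α = P_Na/P_K. GHK: Vm = 61.5·log₁₀[(Kₒ + α·Naₒ)/(Kᵢ + α·Naᵢ)].
10^(Vm/61.5) = 10^(-65.5/61.5) = 0.086091
So 0.086091·(Kᵢ + α·Naᵢ) = Kₒ + α·Naₒ → α = (0.086091·159.0 − 4.14) / (102.0 − 0.086091·18.9)
α = (13.69 − 4.14) / (102.0 − 1.627) = 9.549/100.4 = 0.09513

0.0951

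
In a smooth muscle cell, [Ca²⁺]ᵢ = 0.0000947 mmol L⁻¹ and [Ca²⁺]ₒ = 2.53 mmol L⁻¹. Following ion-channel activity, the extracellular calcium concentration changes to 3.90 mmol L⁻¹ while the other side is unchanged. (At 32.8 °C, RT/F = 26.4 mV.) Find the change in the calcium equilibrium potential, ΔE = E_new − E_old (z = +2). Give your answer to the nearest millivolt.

E_old = (26.4/2)·ln(2.53/0.0000947) = 134.55 mV
E_new = (26.4/2)·ln(3.90/0.0000947) = 140.26 mV
ΔE = 140.26 − (134.55) = 5.71 mV

6 mV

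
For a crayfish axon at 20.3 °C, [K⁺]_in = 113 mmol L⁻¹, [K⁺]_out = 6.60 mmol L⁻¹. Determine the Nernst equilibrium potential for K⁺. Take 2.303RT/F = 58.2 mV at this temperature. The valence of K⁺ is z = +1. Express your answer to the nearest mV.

E = (58.2/z) · log₁₀([K⁺]_out/[K⁺]_in) with z = +1.
= (58.2/1) · log₁₀(6.60/113) = 58.20 · log₁₀(0.05841)
= 58.20 · (-1.2335) = -71.79 mV

-72 mV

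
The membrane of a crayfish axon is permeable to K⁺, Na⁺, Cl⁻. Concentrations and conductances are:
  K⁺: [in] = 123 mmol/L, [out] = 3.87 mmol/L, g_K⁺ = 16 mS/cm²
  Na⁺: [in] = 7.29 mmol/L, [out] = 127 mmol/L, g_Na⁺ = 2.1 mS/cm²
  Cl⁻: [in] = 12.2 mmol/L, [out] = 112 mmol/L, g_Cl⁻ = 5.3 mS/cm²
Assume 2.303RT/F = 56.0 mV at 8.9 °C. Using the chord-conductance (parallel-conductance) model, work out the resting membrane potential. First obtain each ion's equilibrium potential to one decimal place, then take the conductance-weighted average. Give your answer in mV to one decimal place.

E_K⁺ = (56.0/1)·log₁₀(3.87/123) = -84.1 mV
E_Na⁺ = (56.0/1)·log₁₀(127/7.29) = 69.5 mV
E_Cl⁻ = (56.0/-1)·log₁₀(112/12.2) = -53.9 mV
Vm = (Σ gᵢEᵢ)/(Σ gᵢ) = (16·-84.1 + 2.1·69.5 + 5.3·-53.9) / (16 + 2.1 + 5.3)
= -1485.32 / 23.4 = -63.48 mV

-63.5 mV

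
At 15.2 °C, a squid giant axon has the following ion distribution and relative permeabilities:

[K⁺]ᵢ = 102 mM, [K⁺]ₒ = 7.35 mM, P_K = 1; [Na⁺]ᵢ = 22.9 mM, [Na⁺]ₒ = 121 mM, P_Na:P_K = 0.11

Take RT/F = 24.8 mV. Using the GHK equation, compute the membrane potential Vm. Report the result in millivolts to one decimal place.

-40.2 mV

Vm = 24.8 · ln[(Σ P·[cation]ₒ + Σ P·[anion]ᵢ) / (Σ P·[cation]ᵢ + Σ P·[anion]ₒ)]
Numerator = 1×7.35 + 0.11×121 = 20.66
Denominator = 1×102 + 0.11×22.9 = 104.5
Vm = 24.8 · ln(0.19767) = 24.8 × (-1.6212) = -40.21 mV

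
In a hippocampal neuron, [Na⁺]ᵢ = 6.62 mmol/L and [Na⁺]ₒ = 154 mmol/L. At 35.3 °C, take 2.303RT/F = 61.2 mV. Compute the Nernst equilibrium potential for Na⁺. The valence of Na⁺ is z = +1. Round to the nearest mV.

E = (61.2/z) · log₁₀([Na⁺]_out/[Na⁺]_in) with z = +1.
= (61.2/1) · log₁₀(154/6.62) = 61.20 · log₁₀(23.26)
= 61.20 · (1.3667) = 83.64 mV

84 mV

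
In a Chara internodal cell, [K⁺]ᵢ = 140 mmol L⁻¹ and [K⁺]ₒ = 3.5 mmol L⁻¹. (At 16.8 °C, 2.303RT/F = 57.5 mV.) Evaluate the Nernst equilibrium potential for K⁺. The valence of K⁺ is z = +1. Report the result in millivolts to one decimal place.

E = (57.5/z) · log₁₀([K⁺]_out/[K⁺]_in) with z = +1.
= (57.5/1) · log₁₀(3.5/140) = 57.50 · log₁₀(0.025)
= 57.50 · (-1.6021) = -92.12 mV

-92.1 mV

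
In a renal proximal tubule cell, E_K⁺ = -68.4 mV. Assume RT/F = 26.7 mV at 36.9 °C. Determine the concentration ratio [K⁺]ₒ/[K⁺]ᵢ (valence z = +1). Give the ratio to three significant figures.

0.0772

ln([out]/[in]) = E·z/(26.7) = -68.4 × 1 / 26.7 = -2.5618
[out]/[in] = e^(-2.5618) = 0.07717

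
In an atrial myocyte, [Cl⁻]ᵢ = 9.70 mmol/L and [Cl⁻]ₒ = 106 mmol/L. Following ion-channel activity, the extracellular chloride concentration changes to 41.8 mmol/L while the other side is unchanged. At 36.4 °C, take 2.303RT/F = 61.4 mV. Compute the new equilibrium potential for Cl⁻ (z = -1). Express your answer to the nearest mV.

-39 mV

After the shift: [Cl⁻]_out = 41.8, [Cl⁻]_in = 9.70 mmol/L.
E_new = (61.4/-1)·log₁₀(41.8/9.70) = -61.40 · (0.6344) = -38.95 mV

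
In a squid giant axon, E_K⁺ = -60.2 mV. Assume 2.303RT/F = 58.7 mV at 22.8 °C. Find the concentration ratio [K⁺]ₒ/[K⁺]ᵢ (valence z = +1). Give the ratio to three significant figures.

log₁₀([out]/[in]) = E·z/(58.7) = -60.2 × 1 / 58.7 = -1.0256
[out]/[in] = 10^(-1.0256) = 0.09429

0.0943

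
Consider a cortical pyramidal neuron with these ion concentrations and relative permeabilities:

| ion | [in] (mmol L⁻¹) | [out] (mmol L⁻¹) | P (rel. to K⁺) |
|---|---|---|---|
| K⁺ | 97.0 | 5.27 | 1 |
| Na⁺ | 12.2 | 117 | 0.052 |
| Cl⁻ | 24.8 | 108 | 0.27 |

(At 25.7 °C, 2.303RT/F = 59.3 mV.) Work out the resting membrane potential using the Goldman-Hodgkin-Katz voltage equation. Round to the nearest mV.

Vm = 59.3 · log₁₀[(Σ P·[cation]ₒ + Σ P·[anion]ᵢ) / (Σ P·[cation]ᵢ + Σ P·[anion]ₒ)]
Numerator = 1×5.27 + 0.052×117 + 0.27×24.8 = 18.05
Denominator = 1×97.0 + 0.052×12.2 + 0.27×108 = 126.8
Vm = 59.3 · log₁₀(0.14236) = 59.3 × (-0.8466) = -50.20 mV

-50 mV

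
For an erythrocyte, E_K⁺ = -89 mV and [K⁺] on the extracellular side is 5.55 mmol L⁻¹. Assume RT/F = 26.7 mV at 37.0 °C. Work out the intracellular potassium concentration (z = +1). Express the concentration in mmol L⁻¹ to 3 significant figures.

156 mmol L⁻¹

Nernst: E = (26.7/1) · ln([out]/[in]), so ln([out]/[in]) = -89.0 × 1 / 26.7 = -3.3333.
[out]/[in] = e^(-3.3333) = 0.03567.
[in] = 5.55 / 0.03567 = 155.6 mmol L⁻¹.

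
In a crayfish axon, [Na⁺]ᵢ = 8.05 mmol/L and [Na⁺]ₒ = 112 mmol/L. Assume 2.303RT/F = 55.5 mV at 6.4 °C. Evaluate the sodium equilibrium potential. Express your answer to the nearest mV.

63 mV

E = (55.5/z) · log₁₀([Na⁺]_out/[Na⁺]_in) with z = +1.
= (55.5/1) · log₁₀(112/8.05) = 55.50 · log₁₀(13.91)
= 55.50 · (1.1434) = 63.46 mV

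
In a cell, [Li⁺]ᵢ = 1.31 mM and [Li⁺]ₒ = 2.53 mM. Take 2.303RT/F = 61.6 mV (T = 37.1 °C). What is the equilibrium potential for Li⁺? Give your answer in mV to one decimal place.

E = (61.6/z) · log₁₀([Li⁺]_out/[Li⁺]_in) with z = +1.
= (61.6/1) · log₁₀(2.53/1.31) = 61.60 · log₁₀(1.931)
= 61.60 · (0.2858) = 17.61 mV

17.6 mV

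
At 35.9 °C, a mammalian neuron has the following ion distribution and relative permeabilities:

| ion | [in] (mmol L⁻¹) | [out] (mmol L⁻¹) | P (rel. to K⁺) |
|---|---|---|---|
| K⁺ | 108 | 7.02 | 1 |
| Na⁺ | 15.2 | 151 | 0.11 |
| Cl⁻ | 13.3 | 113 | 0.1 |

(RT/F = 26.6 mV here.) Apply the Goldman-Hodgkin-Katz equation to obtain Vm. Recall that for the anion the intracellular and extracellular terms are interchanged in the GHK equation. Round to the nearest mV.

Vm = 26.6 · ln[(Σ P·[cation]ₒ + Σ P·[anion]ᵢ) / (Σ P·[cation]ᵢ + Σ P·[anion]ₒ)]
Numerator = 1×7.02 + 0.11×151 + 0.1×13.3 = 24.96
Denominator = 1×108 + 0.11×15.2 + 0.1×113 = 121
Vm = 26.6 · ln(0.20633) = 26.6 × (-1.5783) = -41.98 mV

-42 mV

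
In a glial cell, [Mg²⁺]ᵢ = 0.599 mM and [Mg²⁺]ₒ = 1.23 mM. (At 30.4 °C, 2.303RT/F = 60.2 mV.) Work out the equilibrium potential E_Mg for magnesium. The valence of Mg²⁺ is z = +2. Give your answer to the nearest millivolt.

E = (60.2/z) · log₁₀([Mg²⁺]_out/[Mg²⁺]_in) with z = +2.
= (60.2/2) · log₁₀(1.23/0.599) = 30.10 · log₁₀(2.053)
= 30.10 · (0.3125) = 9.41 mV

9 mV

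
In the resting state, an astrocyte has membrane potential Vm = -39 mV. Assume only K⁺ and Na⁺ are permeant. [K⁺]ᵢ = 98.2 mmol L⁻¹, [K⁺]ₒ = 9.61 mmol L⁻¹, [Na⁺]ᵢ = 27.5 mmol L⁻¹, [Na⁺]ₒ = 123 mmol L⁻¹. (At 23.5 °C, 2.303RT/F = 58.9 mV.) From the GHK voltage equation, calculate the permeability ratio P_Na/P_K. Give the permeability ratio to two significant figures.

0.10

Let α = P_Na/P_K. GHK: Vm = 58.9·log₁₀[(Kₒ + α·Naₒ)/(Kᵢ + α·Naᵢ)].
10^(Vm/58.9) = 10^(-39.0/58.9) = 0.2177
So 0.2177·(Kᵢ + α·Naᵢ) = Kₒ + α·Naₒ → α = (0.2177·98.2 − 9.61) / (123.0 − 0.2177·27.5)
α = (21.38 − 9.61) / (123.0 − 5.987) = 11.77/117 = 0.1006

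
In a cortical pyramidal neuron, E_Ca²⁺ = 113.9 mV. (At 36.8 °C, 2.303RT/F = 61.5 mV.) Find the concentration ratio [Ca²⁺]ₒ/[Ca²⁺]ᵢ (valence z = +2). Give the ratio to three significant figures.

5060

log₁₀([out]/[in]) = E·z/(61.5) = 113.9 × 2 / 61.5 = 3.7041
[out]/[in] = 10^(3.7041) = 5059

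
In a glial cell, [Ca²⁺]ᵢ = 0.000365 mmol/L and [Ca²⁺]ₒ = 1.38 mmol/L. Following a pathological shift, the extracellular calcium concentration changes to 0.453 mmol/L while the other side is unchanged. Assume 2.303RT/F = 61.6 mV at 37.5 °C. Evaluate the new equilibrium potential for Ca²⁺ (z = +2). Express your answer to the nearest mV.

95 mV

After the shift: [Ca²⁺]_out = 0.453, [Ca²⁺]_in = 0.000365 mmol/L.
E_new = (61.6/2)·log₁₀(0.453/0.000365) = 30.80 · (3.0938) = 95.29 mV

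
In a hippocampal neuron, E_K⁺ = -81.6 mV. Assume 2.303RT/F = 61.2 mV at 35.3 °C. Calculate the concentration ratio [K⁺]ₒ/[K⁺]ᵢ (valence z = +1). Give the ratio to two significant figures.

log₁₀([out]/[in]) = E·z/(61.2) = -81.6 × 1 / 61.2 = -1.3333
[out]/[in] = 10^(-1.3333) = 0.04642

0.046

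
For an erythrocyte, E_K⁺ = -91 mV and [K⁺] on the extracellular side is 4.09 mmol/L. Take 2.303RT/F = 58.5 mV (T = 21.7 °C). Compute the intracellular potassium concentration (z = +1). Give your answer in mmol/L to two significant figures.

150 mmol/L

Nernst: E = (58.5/1) · log₁₀([out]/[in]), so log₁₀([out]/[in]) = -91.0 × 1 / 58.5 = -1.5556.
[out]/[in] = 10^(-1.5556) = 0.02783.
[in] = 4.09 / 0.02783 = 147 mmol/L.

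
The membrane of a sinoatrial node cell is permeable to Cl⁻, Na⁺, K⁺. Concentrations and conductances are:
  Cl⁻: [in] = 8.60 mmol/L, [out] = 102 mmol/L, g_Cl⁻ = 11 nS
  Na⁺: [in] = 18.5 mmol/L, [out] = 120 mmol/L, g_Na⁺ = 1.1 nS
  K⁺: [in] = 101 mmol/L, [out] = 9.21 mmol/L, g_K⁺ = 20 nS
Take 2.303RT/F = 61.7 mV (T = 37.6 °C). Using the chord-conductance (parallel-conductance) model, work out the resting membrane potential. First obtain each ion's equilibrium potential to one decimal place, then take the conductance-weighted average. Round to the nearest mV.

-61 mV

E_Cl⁻ = (61.7/-1)·log₁₀(102/8.60) = -66.3 mV
E_Na⁺ = (61.7/1)·log₁₀(120/18.5) = 50.1 mV
E_K⁺ = (61.7/1)·log₁₀(9.21/101) = -64.2 mV
Vm = (Σ gᵢEᵢ)/(Σ gᵢ) = (11·-66.3 + 1.1·50.1 + 20·-64.2) / (11 + 1.1 + 20)
= -1958.19 / 32.1 = -61.00 mV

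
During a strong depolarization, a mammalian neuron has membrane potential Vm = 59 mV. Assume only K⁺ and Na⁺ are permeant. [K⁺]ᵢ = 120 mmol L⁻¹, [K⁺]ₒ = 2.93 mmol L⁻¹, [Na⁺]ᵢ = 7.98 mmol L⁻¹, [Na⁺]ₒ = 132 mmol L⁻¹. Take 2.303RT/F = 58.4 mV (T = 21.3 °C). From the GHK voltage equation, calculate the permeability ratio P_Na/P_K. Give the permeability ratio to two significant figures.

24

Let α = P_Na/P_K. GHK: Vm = 58.4·log₁₀[(Kₒ + α·Naₒ)/(Kᵢ + α·Naᵢ)].
10^(Vm/58.4) = 10^(59.0/58.4) = 10.239
So 10.239·(Kᵢ + α·Naᵢ) = Kₒ + α·Naₒ → α = (10.239·120.0 − 2.93) / (132.0 − 10.239·7.98)
α = (1229 − 2.93) / (132.0 − 81.71) = 1226/50.29 = 24.37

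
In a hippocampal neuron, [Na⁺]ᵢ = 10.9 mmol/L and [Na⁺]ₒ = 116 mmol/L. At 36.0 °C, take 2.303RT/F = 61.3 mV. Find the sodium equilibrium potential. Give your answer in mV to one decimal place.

E = (61.3/z) · log₁₀([Na⁺]_out/[Na⁺]_in) with z = +1.
= (61.3/1) · log₁₀(116/10.9) = 61.30 · log₁₀(10.64)
= 61.30 · (1.0270) = 62.96 mV

63.0 mV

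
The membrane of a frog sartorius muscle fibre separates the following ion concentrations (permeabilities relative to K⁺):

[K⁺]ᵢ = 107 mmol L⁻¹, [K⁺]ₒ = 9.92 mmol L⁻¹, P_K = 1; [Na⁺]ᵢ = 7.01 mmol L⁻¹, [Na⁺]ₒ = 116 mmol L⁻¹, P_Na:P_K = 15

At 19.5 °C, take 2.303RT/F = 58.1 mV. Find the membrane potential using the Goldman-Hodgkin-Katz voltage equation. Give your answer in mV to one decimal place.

Vm = 58.1 · log₁₀[(Σ P·[cation]ₒ + Σ P·[anion]ᵢ) / (Σ P·[cation]ᵢ + Σ P·[anion]ₒ)]
Numerator = 1×9.92 + 15×116 = 1750
Denominator = 1×107 + 15×7.01 = 212.1
Vm = 58.1 · log₁₀(8.2485) = 58.1 × (0.9164) = 53.24 mV

53.2 mV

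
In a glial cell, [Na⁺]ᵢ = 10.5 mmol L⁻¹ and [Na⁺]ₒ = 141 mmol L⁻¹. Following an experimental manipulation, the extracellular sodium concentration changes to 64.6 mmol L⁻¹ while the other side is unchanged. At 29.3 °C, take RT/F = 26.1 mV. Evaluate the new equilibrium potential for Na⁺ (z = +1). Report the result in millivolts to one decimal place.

47.4 mV

After the shift: [Na⁺]_out = 64.6, [Na⁺]_in = 10.5 mmol L⁻¹.
E_new = (26.1/1)·ln(64.6/10.5) = 26.10 · (1.8168) = 47.42 mV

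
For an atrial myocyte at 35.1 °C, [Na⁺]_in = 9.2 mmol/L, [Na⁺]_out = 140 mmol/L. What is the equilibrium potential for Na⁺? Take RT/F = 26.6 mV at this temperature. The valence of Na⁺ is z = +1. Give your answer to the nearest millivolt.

72 mV

E = (26.6/z) · ln([Na⁺]_out/[Na⁺]_in) with z = +1.
= (26.6/1) · ln(140/9.2) = 26.60 · ln(15.22)
= 26.60 · (2.7224) = 72.42 mV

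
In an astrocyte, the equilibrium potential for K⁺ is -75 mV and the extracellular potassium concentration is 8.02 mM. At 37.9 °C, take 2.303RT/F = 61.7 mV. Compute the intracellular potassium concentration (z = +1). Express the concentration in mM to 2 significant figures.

130 mM

Nernst: E = (61.7/1) · log₁₀([out]/[in]), so log₁₀([out]/[in]) = -75.0 × 1 / 61.7 = -1.2156.
[out]/[in] = 10^(-1.2156) = 0.06088.
[in] = 8.02 / 0.06088 = 131.7 mM.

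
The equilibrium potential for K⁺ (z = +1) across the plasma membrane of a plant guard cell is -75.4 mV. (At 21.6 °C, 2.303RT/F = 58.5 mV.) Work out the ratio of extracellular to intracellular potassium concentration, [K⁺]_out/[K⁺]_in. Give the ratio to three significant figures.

log₁₀([out]/[in]) = E·z/(58.5) = -75.4 × 1 / 58.5 = -1.2889
[out]/[in] = 10^(-1.2889) = 0.05142

0.0514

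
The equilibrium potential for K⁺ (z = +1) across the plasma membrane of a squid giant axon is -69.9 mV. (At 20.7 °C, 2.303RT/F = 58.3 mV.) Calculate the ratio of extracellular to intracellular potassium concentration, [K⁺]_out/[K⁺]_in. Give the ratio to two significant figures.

log₁₀([out]/[in]) = E·z/(58.3) = -69.9 × 1 / 58.3 = -1.1990
[out]/[in] = 10^(-1.1990) = 0.06325

0.063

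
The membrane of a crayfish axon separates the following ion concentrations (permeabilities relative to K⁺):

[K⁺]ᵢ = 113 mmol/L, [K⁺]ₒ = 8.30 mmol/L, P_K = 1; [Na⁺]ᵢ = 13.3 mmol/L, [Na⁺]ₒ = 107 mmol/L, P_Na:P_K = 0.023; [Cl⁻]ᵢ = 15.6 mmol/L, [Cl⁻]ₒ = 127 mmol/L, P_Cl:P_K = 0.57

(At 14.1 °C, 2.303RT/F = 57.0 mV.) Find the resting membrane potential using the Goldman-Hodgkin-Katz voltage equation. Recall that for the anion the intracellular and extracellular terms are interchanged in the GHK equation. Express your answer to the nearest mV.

-56 mV

Vm = 57.0 · log₁₀[(Σ P·[cation]ₒ + Σ P·[anion]ᵢ) / (Σ P·[cation]ᵢ + Σ P·[anion]ₒ)]
Numerator = 1×8.30 + 0.023×107 + 0.57×15.6 = 19.65
Denominator = 1×113 + 0.023×13.3 + 0.57×127 = 185.7
Vm = 57.0 · log₁₀(0.10583) = 57.0 × (-0.9754) = -55.60 mV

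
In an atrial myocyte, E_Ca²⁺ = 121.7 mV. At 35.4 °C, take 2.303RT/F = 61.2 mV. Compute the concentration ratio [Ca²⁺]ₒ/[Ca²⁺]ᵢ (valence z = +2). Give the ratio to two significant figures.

9500

log₁₀([out]/[in]) = E·z/(61.2) = 121.7 × 2 / 61.2 = 3.9771
[out]/[in] = 10^(3.9771) = 9487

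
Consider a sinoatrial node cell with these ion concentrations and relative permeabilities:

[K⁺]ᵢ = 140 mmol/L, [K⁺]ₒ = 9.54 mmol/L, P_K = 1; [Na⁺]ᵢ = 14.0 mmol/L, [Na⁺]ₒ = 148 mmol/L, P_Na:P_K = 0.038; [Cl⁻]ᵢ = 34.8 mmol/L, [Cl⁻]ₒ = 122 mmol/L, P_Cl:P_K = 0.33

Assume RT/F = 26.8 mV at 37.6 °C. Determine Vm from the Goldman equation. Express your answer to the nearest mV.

Vm = 26.8 · ln[(Σ P·[cation]ₒ + Σ P·[anion]ᵢ) / (Σ P·[cation]ᵢ + Σ P·[anion]ₒ)]
Numerator = 1×9.54 + 0.038×148 + 0.33×34.8 = 26.65
Denominator = 1×140 + 0.038×14.0 + 0.33×122 = 180.8
Vm = 26.8 · ln(0.1474) = 26.8 × (-1.9146) = -51.31 mV

-51 mV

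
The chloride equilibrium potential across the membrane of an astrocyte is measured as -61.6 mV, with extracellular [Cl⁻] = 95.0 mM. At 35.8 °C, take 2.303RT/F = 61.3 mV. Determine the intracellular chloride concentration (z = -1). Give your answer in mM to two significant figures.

9.4 mM

Nernst: E = (61.3/-1) · log₁₀([out]/[in]), so log₁₀([out]/[in]) = -61.6 × -1 / 61.3 = 1.0049.
[out]/[in] = 10^(1.0049) = 10.11.
[in] = 95.0 / 10.11 = 9.394 mM.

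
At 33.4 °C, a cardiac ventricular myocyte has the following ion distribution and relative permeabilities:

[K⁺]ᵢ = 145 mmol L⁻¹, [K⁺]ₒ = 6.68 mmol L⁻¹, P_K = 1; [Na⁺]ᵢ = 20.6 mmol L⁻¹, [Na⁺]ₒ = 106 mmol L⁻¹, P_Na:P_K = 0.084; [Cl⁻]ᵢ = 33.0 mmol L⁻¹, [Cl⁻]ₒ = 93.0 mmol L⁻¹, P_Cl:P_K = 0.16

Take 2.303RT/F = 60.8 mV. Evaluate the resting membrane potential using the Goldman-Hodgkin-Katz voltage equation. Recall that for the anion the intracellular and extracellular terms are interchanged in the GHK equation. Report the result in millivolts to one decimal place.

Vm = 60.8 · log₁₀[(Σ P·[cation]ₒ + Σ P·[anion]ᵢ) / (Σ P·[cation]ᵢ + Σ P·[anion]ₒ)]
Numerator = 1×6.68 + 0.084×106 + 0.16×33.0 = 20.86
Denominator = 1×145 + 0.084×20.6 + 0.16×93.0 = 161.6
Vm = 60.8 · log₁₀(0.1291) = 60.8 × (-0.8891) = -54.06 mV

-54.1 mV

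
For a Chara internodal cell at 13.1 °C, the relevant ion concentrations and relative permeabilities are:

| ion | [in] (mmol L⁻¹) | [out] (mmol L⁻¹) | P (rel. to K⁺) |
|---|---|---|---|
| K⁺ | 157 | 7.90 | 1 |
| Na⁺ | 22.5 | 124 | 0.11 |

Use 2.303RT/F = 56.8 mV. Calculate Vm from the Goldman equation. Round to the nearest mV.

-49 mV

Vm = 56.8 · log₁₀[(Σ P·[cation]ₒ + Σ P·[anion]ᵢ) / (Σ P·[cation]ᵢ + Σ P·[anion]ₒ)]
Numerator = 1×7.90 + 0.11×124 = 21.54
Denominator = 1×157 + 0.11×22.5 = 159.5
Vm = 56.8 · log₁₀(0.13507) = 56.8 × (-0.8694) = -49.38 mV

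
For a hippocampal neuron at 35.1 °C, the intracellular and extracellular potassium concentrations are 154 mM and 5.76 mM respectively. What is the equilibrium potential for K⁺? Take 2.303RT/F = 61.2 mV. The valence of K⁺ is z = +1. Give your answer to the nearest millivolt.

-87 mV

E = (61.2/z) · log₁₀([K⁺]_out/[K⁺]_in) with z = +1.
= (61.2/1) · log₁₀(5.76/154) = 61.20 · log₁₀(0.0374)
= 61.20 · (-1.4271) = -87.34 mV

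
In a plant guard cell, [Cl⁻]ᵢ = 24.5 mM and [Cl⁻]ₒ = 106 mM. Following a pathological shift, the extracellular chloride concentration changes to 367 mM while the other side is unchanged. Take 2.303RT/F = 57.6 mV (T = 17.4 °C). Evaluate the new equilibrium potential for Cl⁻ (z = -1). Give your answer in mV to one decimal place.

-67.7 mV

After the shift: [Cl⁻]_out = 367, [Cl⁻]_in = 24.5 mM.
E_new = (57.6/-1)·log₁₀(367/24.5) = -57.60 · (1.1755) = -67.71 mV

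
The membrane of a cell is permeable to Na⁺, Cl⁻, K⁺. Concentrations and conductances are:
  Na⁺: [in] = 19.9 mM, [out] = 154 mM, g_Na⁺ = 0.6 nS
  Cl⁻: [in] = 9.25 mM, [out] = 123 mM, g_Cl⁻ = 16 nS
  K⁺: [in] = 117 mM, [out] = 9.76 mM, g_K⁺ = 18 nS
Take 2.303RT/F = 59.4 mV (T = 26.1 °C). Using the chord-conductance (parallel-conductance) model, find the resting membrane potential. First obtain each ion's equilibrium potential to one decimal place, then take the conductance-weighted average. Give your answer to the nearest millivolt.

E_Na⁺ = (59.4/1)·log₁₀(154/19.9) = 52.8 mV
E_Cl⁻ = (59.4/-1)·log₁₀(123/9.25) = -66.8 mV
E_K⁺ = (59.4/1)·log₁₀(9.76/117) = -64.1 mV
Vm = (Σ gᵢEᵢ)/(Σ gᵢ) = (0.6·52.8 + 16·-66.8 + 18·-64.1) / (0.6 + 16 + 18)
= -2190.92 / 34.6 = -63.32 mV

-63 mV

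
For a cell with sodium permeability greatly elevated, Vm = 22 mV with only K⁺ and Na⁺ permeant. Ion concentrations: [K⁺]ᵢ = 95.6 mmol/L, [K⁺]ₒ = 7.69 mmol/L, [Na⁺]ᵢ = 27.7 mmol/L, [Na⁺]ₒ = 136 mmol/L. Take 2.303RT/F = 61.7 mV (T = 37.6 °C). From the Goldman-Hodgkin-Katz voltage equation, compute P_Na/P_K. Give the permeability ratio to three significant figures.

Let α = P_Na/P_K. GHK: Vm = 61.7·log₁₀[(Kₒ + α·Naₒ)/(Kᵢ + α·Naᵢ)].
10^(Vm/61.7) = 10^(22.0/61.7) = 2.2728
So 2.2728·(Kᵢ + α·Naᵢ) = Kₒ + α·Naₒ → α = (2.2728·95.6 − 7.69) / (136.0 − 2.2728·27.7)
α = (217.3 − 7.69) / (136.0 − 62.96) = 209.6/73.04 = 2.869

2.87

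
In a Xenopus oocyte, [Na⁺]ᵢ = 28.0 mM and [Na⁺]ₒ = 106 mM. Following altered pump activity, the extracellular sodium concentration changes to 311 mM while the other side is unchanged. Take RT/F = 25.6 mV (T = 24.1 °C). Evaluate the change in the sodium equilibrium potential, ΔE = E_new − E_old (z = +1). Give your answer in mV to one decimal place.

27.6 mV

E_old = (25.6/1)·ln(106/28.0) = 34.08 mV
E_new = (25.6/1)·ln(311/28.0) = 61.63 mV
ΔE = 61.63 − (34.08) = 27.55 mV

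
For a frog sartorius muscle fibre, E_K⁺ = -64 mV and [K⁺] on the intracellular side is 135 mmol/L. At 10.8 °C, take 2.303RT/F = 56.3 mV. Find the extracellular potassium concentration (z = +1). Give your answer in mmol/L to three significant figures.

Nernst: E = (56.3/1) · log₁₀([out]/[in]), so log₁₀([out]/[in]) = -64.0 × 1 / 56.3 = -1.1368.
[out]/[in] = 10^(-1.1368) = 0.07298.
[out] = 0.07298 × 135 = 9.853 mmol/L.

9.85 mmol/L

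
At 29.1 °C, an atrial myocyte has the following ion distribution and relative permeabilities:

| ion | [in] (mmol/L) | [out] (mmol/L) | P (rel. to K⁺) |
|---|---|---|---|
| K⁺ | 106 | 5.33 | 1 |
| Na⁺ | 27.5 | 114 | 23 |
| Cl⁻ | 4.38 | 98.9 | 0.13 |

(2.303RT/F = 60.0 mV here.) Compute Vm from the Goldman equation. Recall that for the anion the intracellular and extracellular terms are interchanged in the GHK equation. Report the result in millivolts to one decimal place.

32.6 mV

Vm = 60.0 · log₁₀[(Σ P·[cation]ₒ + Σ P·[anion]ᵢ) / (Σ P·[cation]ᵢ + Σ P·[anion]ₒ)]
Numerator = 1×5.33 + 23×114 + 0.13×4.38 = 2628
Denominator = 1×106 + 23×27.5 + 0.13×98.9 = 751.4
Vm = 60.0 · log₁₀(3.4975) = 60.0 × (0.5438) = 32.63 mV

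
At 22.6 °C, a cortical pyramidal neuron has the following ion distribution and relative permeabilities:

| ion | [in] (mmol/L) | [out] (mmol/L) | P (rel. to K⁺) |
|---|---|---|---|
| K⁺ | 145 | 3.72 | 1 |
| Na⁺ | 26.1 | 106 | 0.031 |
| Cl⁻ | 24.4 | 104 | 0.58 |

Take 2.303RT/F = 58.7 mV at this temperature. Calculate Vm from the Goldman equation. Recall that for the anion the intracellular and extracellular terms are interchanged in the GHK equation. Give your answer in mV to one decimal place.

-58.0 mV

Vm = 58.7 · log₁₀[(Σ P·[cation]ₒ + Σ P·[anion]ᵢ) / (Σ P·[cation]ᵢ + Σ P·[anion]ₒ)]
Numerator = 1×3.72 + 0.031×106 + 0.58×24.4 = 21.16
Denominator = 1×145 + 0.031×26.1 + 0.58×104 = 206.1
Vm = 58.7 · log₁₀(0.10264) = 58.7 × (-0.9887) = -58.03 mV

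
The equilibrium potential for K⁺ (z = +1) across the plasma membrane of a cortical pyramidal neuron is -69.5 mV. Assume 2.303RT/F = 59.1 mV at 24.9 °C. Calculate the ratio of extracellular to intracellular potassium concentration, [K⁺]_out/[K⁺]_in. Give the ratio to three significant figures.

log₁₀([out]/[in]) = E·z/(59.1) = -69.5 × 1 / 59.1 = -1.1760
[out]/[in] = 10^(-1.1760) = 0.06668

0.0667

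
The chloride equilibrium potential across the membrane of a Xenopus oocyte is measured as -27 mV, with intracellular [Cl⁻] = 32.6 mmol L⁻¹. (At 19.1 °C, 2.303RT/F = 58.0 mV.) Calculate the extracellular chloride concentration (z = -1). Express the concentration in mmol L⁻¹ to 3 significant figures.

95.2 mmol L⁻¹

Nernst: E = (58.0/-1) · log₁₀([out]/[in]), so log₁₀([out]/[in]) = -27.0 × -1 / 58.0 = 0.4655.
[out]/[in] = 10^(0.4655) = 2.921.
[out] = 2.921 × 32.6 = 95.22 mmol L⁻¹.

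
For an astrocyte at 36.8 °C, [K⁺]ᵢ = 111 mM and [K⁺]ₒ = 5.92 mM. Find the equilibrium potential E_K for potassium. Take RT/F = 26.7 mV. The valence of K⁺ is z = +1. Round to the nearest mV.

E = (26.7/z) · ln([K⁺]_out/[K⁺]_in) with z = +1.
= (26.7/1) · ln(5.92/111) = 26.70 · ln(0.05333)
= 26.70 · (-2.9312) = -78.26 mV

-78 mV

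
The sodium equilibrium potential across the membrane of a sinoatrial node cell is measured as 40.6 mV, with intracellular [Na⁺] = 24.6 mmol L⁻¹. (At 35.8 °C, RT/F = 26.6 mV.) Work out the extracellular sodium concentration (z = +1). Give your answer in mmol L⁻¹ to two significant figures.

110 mmol L⁻¹

Nernst: E = (26.6/1) · ln([out]/[in]), so ln([out]/[in]) = 40.6 × 1 / 26.6 = 1.5263.
[out]/[in] = e^(1.5263) = 4.601.
[out] = 4.601 × 24.6 = 113.2 mmol L⁻¹.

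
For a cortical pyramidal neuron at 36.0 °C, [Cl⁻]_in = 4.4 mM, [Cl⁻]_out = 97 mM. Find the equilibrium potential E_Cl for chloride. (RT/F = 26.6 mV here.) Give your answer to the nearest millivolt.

-82 mV

E = (26.6/z) · ln([Cl⁻]_out/[Cl⁻]_in) with z = -1.
For an anion, dividing by z = -1 reverses the sign.
= (26.6/-1) · ln(97/4.4) = -26.60 · ln(22.05)
= -26.60 · (3.0931) = -82.28 mV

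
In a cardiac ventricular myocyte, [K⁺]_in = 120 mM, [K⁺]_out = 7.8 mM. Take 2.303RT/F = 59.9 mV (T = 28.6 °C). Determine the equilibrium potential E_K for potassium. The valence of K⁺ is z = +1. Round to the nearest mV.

E = (59.9/z) · log₁₀([K⁺]_out/[K⁺]_in) with z = +1.
= (59.9/1) · log₁₀(7.8/120) = 59.90 · log₁₀(0.065)
= 59.90 · (-1.1871) = -71.11 mV

-71 mV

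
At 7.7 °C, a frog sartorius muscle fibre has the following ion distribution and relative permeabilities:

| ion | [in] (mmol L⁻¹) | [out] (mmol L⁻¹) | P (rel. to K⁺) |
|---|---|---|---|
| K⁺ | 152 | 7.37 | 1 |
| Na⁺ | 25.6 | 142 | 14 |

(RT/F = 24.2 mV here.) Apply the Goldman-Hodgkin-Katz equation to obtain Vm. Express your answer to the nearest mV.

33 mV

Vm = 24.2 · ln[(Σ P·[cation]ₒ + Σ P·[anion]ᵢ) / (Σ P·[cation]ᵢ + Σ P·[anion]ₒ)]
Numerator = 1×7.37 + 14×142 = 1995
Denominator = 1×152 + 14×25.6 = 510.4
Vm = 24.2 · ln(3.9094) = 24.2 × (1.3634) = 32.99 mV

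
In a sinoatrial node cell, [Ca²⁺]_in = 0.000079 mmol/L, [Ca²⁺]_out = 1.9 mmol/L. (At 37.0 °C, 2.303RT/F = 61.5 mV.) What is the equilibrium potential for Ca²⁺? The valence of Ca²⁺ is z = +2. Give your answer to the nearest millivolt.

E = (61.5/z) · log₁₀([Ca²⁺]_out/[Ca²⁺]_in) with z = +2.
= (61.5/2) · log₁₀(1.9/0.000079) = 30.75 · log₁₀(2.405e+04)
= 30.75 · (4.3811) = 134.72 mV

135 mV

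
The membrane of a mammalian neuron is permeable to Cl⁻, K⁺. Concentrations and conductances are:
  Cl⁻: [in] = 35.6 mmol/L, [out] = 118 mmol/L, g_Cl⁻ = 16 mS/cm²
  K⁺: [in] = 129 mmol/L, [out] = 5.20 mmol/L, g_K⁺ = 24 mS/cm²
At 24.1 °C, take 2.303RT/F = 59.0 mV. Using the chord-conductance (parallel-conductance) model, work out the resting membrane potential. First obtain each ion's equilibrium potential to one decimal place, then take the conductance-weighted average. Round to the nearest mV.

E_Cl⁻ = (59.0/-1)·log₁₀(118/35.6) = -30.7 mV
E_K⁺ = (59.0/1)·log₁₀(5.20/129) = -82.3 mV
Vm = (Σ gᵢEᵢ)/(Σ gᵢ) = (16·-30.7 + 24·-82.3) / (16 + 24)
= -2466.40 / 40 = -61.66 mV

-62 mV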